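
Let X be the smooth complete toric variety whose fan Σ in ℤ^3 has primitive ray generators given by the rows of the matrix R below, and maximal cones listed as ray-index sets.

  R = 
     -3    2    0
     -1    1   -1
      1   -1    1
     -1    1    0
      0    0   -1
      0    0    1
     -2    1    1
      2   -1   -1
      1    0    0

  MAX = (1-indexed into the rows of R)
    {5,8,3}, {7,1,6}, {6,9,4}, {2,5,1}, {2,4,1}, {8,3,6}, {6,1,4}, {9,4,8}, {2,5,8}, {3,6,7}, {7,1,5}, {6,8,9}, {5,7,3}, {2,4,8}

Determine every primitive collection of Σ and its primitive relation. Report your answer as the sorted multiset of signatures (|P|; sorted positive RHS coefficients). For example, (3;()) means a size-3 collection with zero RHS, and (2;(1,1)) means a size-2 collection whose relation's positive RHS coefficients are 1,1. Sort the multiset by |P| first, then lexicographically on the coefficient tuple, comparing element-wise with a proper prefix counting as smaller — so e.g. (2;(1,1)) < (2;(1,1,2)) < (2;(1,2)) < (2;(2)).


Δ(Σ) — 9 vertices, 16 min non-faces:

  P={2,3}:  v_{2} + v_{3} = 0  so sig = (2;())
  P={5,6}:  v_{5} + v_{6} = 0  so sig = (2;())
  P={7,8}:  v_{7} + v_{8} = 0  so sig = (2;())
  P={1,3}:  v_{1} + v_{3} = v_{7}  so sig = (2;(1))
  P={1,8}:  v_{1} + v_{8} = v_{2}  so sig = (2;(1))
  P={2,6}:  v_{2} + v_{6} = v_{4}  so sig = (2;(1))
  P={2,7}:  v_{2} + v_{7} = v_{1}  so sig = (2;(1))
  P={3,4}:  v_{3} + v_{4} = v_{6}  so sig = (2;(1))
  P={4,5}:  v_{4} + v_{5} = v_{2}  so sig = (2;(1))
  P={4,7}:  v_{4} + v_{7} = v_{1} + v_{6}  so sig = (2;(1,1))
  P={5,9}:  v_{5} + v_{9} = v_{4} + v_{8}  so sig = (2;(1,1))
  P={7,9}:  v_{7} + v_{9} = v_{4} + v_{6}  so sig = (2;(1,1))
  P={2,9}:  v_{2} + v_{9} = 2·v_{4} + v_{8}  so sig = (2;(1,2))
  P={3,9}:  v_{3} + v_{9} = 2·v_{6} + v_{8}  so sig = (2;(1,2))
  P={1,9}:  v_{1} + v_{9} = 2·v_{4}  so sig = (2;(2))
  P={4,6,8}:  v_{4} + v_{6} + v_{8} = v_{9}  so sig = (3;(1))

Signatures (|P|; sorted positive RHS coefficients), sorted:
{ (2;()) ×3,  (2;(1)) ×6,  (2;(1,1)) ×3,  (2;(1,2)) ×2,  (2;(2)),  (3;(1)) }


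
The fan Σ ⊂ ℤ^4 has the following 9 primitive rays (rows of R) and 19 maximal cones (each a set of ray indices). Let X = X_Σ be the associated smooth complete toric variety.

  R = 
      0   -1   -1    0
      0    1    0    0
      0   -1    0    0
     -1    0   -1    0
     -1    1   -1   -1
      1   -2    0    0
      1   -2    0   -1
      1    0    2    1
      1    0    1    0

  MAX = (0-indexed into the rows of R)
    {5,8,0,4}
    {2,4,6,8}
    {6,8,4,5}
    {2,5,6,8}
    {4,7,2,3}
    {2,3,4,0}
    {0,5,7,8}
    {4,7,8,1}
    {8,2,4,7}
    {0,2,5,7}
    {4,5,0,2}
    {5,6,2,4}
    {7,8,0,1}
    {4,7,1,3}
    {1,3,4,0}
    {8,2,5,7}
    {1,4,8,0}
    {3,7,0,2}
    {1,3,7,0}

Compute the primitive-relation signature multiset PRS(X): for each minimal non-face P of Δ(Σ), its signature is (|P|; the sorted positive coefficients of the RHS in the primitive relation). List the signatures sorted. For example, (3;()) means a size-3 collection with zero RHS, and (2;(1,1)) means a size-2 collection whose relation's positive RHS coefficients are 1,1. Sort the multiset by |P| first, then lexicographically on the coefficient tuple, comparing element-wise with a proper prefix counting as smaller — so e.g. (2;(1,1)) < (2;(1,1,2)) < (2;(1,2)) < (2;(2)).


12 minimal non-faces of Δ(Σ) (on 9 rays):

  • {1,2}:  v_{1} + v_{2} = 0  →  sig = (2;())
  • {3,8}:  v_{3} + v_{8} = 0  →  sig = (2;())
  • {1,5}:  v_{1} + v_{5} = v_{0} + v_{8}  →  sig = (2;(1,1))
  • {3,5}:  v_{3} + v_{5} = v_{0} + v_{2}  →  sig = (2;(1,1))
  • {1,6}:  v_{1} + v_{6} = v_{4} + v_{5} + v_{8}  →  sig = (2;(1,1,1))
  • {3,6}:  v_{3} + v_{6} = v_{2} + v_{4} + v_{5}  →  sig = (2;(1,1,1))
  • {0,6}:  v_{0} + v_{6} = v_{4} + 2·v_{5}  →  sig = (2;(1,2))
  • {6,7}:  v_{6} + v_{7} = 2·v_{2} + 2·v_{8}  →  sig = (2;(2,2))
  • {0,4,7}:  v_{0} + v_{4} + v_{7} = 0  →  sig = (3;())
  • {0,2,8}:  v_{0} + v_{2} + v_{8} = v_{5}  →  sig = (3;(1))
  • {4,5,7}:  v_{4} + v_{5} + v_{7} = v_{2} + v_{8}  →  sig = (3;(1,1))
  • {2,4,5,8}:  v_{2} + v_{4} + v_{5} + v_{8} = v_{6}  →  sig = (4;(1))

Sorted signature multiset PRS(X):
{ (2;()) ×2,  (2;(1,1)) ×2,  (2;(1,1,1)) ×2,  (2;(1,2)),  (2;(2,2)),  (3;()),  (3;(1)),  (3;(1,1)),  (4;(1)) }


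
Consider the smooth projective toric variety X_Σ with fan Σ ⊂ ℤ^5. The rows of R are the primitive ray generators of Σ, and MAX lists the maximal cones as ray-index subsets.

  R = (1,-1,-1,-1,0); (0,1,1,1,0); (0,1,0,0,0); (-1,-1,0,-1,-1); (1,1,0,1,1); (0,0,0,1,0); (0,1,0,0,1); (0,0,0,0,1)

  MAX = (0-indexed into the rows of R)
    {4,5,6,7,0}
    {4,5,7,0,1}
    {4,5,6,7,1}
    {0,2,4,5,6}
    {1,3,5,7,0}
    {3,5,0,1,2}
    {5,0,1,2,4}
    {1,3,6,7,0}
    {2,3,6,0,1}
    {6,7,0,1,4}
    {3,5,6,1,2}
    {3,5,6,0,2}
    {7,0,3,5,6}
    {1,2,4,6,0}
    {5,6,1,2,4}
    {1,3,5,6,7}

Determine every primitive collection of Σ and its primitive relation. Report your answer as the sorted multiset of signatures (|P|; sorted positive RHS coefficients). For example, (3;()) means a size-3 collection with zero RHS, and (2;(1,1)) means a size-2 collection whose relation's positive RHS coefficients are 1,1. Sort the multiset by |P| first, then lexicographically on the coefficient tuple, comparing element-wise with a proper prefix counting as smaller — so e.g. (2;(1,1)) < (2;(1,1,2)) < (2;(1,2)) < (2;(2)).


Δ(Σ) — 8 vertices, 3 min non-faces:

  P={3,4}:  v_{3} + v_{4} = 0  →  sig = (2;())
  P={2,7}:  v_{2} + v_{7} = v_{6}  →  sig = (2;(1))
  P={0,1,5,6}:  v_{0} + v_{1} + v_{5} + v_{6} = v_{4}  →  sig = (4;(1))

Hence PRS(X_Σ) =
    (2;())
    (2;(1))
    (4;(1))


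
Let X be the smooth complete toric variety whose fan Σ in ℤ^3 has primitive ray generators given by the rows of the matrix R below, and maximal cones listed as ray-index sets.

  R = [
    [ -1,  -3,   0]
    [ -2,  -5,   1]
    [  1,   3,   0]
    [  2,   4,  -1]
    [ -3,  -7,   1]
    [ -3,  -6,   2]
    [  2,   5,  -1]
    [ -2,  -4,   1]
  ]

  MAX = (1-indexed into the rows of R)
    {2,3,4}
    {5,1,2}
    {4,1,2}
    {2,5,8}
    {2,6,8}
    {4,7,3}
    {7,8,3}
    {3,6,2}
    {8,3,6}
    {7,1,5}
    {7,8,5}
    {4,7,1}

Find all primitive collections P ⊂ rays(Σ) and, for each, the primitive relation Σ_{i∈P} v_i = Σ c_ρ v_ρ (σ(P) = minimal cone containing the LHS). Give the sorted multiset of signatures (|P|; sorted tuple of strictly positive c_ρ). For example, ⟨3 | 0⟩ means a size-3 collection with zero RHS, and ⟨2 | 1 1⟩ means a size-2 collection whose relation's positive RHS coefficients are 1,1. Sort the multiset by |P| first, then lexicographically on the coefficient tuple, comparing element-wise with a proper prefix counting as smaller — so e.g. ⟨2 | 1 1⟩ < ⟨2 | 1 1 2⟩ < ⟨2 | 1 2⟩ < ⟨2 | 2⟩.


Minimal non-faces — 11 found among 8 rays, 12 max cones:

  P = {1,3}:  v_{1} + v_{3} = 0 — sig = ⟨2 | 0⟩
  P = {2,7}:  v_{2} + v_{7} = 0 — sig = ⟨2 | 0⟩
  P = {4,8}:  v_{4} + v_{8} = 0 — sig = ⟨2 | 0⟩
  P = {1,8}:  v_{1} + v_{8} = v_{5} — sig = ⟨2 | 1⟩
  P = {3,5}:  v_{3} + v_{5} = v_{8} — sig = ⟨2 | 1⟩
  P = {4,5}:  v_{4} + v_{5} = v_{1} — sig = ⟨2 | 1⟩
  P = {1,6}:  v_{1} + v_{6} = v_{2} + v_{8} — sig = ⟨2 | 1 1⟩
  P = {4,6}:  v_{4} + v_{6} = v_{2} + v_{3} — sig = ⟨2 | 1 1⟩
  P = {6,7}:  v_{6} + v_{7} = v_{3} + v_{8} — sig = ⟨2 | 1 1⟩
  P = {5,6}:  v_{5} + v_{6} = v_{2} + 2·v_{8} — sig = ⟨2 | 1 2⟩
  P = {2,3,8}:  v_{2} + v_{3} + v_{8} = v_{6} — sig = ⟨3 | 1⟩

Hence PRS(X_Σ) =
[⟨2 | 0⟩, ⟨2 | 0⟩, ⟨2 | 0⟩, ⟨2 | 1⟩, ⟨2 | 1⟩, ⟨2 | 1⟩, ⟨2 | 1 1⟩, ⟨2 | 1 1⟩, ⟨2 | 1 1⟩, ⟨2 | 1 2⟩, ⟨3 | 1⟩]


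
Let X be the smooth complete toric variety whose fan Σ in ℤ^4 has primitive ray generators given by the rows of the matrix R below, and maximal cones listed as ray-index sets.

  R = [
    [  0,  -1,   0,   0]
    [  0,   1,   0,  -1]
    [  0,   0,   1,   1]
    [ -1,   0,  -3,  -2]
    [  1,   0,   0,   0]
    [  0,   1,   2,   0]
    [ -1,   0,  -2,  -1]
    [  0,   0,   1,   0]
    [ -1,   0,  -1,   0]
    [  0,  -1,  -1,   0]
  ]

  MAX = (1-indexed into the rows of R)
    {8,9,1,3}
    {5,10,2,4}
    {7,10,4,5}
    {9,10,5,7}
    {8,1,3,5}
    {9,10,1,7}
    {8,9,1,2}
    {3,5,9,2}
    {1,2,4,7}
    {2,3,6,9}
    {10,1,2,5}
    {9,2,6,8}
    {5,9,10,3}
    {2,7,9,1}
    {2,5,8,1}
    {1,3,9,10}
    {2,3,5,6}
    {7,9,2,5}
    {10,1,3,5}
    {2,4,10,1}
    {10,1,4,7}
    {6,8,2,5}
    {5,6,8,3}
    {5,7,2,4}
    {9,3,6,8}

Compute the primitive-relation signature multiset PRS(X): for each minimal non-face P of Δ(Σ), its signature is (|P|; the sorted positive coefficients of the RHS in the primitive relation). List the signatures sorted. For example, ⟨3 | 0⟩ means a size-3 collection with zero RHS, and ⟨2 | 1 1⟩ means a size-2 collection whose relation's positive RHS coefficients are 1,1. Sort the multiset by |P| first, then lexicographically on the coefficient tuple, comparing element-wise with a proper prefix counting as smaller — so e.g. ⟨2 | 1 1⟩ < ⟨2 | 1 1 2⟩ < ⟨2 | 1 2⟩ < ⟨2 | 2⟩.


|primitive collections| = 20. Relations:

  {3,4}:  v_{3} + v_{4} = v_{7} ; sig = ⟨2 | 1⟩
  {3,7}:  v_{3} + v_{7} = v_{9} ; sig = ⟨2 | 1⟩
  {6,10}:  v_{6} + v_{10} = v_{8} ; sig = ⟨2 | 1⟩
  {8,10}:  v_{8} + v_{10} = v_{1} ; sig = ⟨2 | 1⟩
  {4,8}:  v_{4} + v_{8} = v_{1} + v_{2} + v_{7} ; sig = ⟨2 | 1 1 1⟩
  {6,7}:  v_{6} + v_{7} = v_{2} + v_{8} + v_{9} ; sig = ⟨2 | 1 1 1⟩
  {7,8}:  v_{7} + v_{8} = v_{1} + v_{2} + v_{9} ; sig = ⟨2 | 1 1 1⟩
  {4,6}:  v_{4} + v_{6} = v_{1} + 2·v_{2} + v_{9} ; sig = ⟨2 | 1 1 2⟩
  {1,6}:  v_{1} + v_{6} = 2·v_{8} ; sig = ⟨2 | 2⟩
  {4,9}:  v_{4} + v_{9} = 2·v_{7} ; sig = ⟨2 | 2⟩
  {2,3,10}:  v_{2} + v_{3} + v_{10} = 0 ; sig = ⟨3 | 0⟩
  {5,8,9}:  v_{5} + v_{8} + v_{9} = 0 ; sig = ⟨3 | 0⟩
  {1,2,3}:  v_{1} + v_{2} + v_{3} = v_{8} ; sig = ⟨3 | 1⟩
  {1,5,9}:  v_{1} + v_{5} + v_{9} = v_{10} ; sig = ⟨3 | 1⟩
  {2,3,8}:  v_{2} + v_{3} + v_{8} = v_{6} ; sig = ⟨3 | 1⟩
  {2,7,10}:  v_{2} + v_{7} + v_{10} = v_{4} ; sig = ⟨3 | 1⟩
  {2,9,10}:  v_{2} + v_{9} + v_{10} = v_{7} ; sig = ⟨3 | 1⟩
  {5,6,9}:  v_{5} + v_{6} + v_{9} = v_{2} + v_{3} ; sig = ⟨3 | 1 1⟩
  {1,5,7}:  v_{1} + v_{5} + v_{7} = v_{2} + 2·v_{10} ; sig = ⟨3 | 1 2⟩
  {1,4,5}:  v_{1} + v_{4} + v_{5} = 2·v_{2} + 3·v_{10} ; sig = ⟨3 | 2 3⟩

so the primitive-relation signature multiset is
[⟨2 | 1⟩, ⟨2 | 1⟩, ⟨2 | 1⟩, ⟨2 | 1⟩, ⟨2 | 1 1 1⟩, ⟨2 | 1 1 1⟩, ⟨2 | 1 1 1⟩, ⟨2 | 1 1 2⟩, ⟨2 | 2⟩, ⟨2 | 2⟩, ⟨3 | 0⟩, ⟨3 | 0⟩, ⟨3 | 1⟩, ⟨3 | 1⟩, ⟨3 | 1⟩, ⟨3 | 1⟩, ⟨3 | 1⟩, ⟨3 | 1 1⟩, ⟨3 | 1 2⟩, ⟨3 | 2 3⟩]


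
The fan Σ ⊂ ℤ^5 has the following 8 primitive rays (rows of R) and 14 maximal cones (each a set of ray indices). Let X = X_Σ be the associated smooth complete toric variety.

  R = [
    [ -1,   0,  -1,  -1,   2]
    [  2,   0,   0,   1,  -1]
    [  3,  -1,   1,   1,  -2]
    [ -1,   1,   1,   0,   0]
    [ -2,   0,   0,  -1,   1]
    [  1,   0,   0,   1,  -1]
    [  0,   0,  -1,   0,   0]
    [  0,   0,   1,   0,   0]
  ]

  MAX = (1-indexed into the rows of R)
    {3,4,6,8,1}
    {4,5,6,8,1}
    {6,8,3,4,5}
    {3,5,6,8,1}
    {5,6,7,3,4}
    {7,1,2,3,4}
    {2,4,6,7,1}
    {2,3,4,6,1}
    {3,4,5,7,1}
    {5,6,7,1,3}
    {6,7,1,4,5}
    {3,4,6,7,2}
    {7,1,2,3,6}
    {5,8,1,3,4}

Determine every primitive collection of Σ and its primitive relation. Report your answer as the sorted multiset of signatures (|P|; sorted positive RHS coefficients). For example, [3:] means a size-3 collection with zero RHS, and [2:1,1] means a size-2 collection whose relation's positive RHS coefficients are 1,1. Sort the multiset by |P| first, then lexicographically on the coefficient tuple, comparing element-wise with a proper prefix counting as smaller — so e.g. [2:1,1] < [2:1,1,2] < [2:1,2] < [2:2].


Primitive collections (5):

  • {2,5}:  v_{2} + v_{5} = 0  so sig = [2:]
  • {7,8}:  v_{7} + v_{8} = 0  so sig = [2:]
  • {2,8}:  v_{2} + v_{8} = v_{1} + v_{3} + v_{4} + v_{6}  so sig = [2:1,1,1,1]
  • {1,3,4,5,6}:  v_{1} + v_{3} + v_{4} + v_{5} + v_{6} = v_{8}  so sig = [5:1]
  • {1,3,4,6,7}:  v_{1} + v_{3} + v_{4} + v_{6} + v_{7} = v_{2}  so sig = [5:1]

so the primitive-relation signature multiset is
{ [2:] ×2,  [2:1,1,1,1],  [5:1] ×2 }


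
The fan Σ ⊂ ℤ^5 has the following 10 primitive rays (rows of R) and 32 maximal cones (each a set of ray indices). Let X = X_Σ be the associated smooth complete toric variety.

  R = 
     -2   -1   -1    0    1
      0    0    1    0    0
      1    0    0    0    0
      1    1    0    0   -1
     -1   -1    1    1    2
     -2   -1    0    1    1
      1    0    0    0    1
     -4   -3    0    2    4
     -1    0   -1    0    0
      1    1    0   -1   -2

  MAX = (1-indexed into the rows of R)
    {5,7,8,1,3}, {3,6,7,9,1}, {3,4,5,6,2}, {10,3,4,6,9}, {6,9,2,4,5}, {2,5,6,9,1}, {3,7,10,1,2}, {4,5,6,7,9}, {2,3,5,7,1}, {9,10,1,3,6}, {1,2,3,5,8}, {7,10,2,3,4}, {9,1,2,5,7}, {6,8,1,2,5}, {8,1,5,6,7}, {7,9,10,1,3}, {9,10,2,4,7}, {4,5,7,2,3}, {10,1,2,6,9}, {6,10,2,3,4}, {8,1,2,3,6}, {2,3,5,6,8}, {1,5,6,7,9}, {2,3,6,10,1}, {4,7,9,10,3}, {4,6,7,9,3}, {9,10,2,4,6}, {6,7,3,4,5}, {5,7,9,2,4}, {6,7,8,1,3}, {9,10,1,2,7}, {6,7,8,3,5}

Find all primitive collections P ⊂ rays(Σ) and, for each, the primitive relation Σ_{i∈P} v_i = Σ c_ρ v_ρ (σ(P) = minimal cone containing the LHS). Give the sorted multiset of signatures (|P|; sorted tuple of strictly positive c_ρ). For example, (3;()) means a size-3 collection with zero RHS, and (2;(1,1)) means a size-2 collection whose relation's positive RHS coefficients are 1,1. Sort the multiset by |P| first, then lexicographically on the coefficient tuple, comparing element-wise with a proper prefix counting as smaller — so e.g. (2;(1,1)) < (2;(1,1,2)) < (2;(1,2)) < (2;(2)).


Δ(Σ) — 10 vertices, 11 min non-faces:

  P={1,4}:  v_{1} + v_{4} = v_{9}  →  sig = (2;(1))
  P={5,10}:  v_{5} + v_{10} = v_{2}  →  sig = (2;(1))
  P={8,10}:  v_{8} + v_{10} = v_{1} + v_{2} + v_{3} + v_{6}  →  sig = (2;(1,1,1,1))
  P={8,9}:  v_{8} + v_{9} = v_{1} + 2·v_{6} + v_{7}  →  sig = (2;(1,1,2))
  P={4,8}:  v_{4} + v_{8} = 2·v_{6} + v_{7}  →  sig = (2;(1,2))
  P={2,3,9}:  v_{2} + v_{3} + v_{9} = 0  →  sig = (3;())
  P={6,7,10}:  v_{6} + v_{7} + v_{10} = 0  →  sig = (3;())
  P={2,6,7}:  v_{2} + v_{6} + v_{7} = v_{5}  →  sig = (3;(1))
  P={3,5,9}:  v_{3} + v_{5} + v_{9} = v_{6} + v_{7}  →  sig = (3;(1,1))
  P={2,7,8}:  v_{2} + v_{7} + v_{8} = v_{1} + v_{3} + 2·v_{5}  →  sig = (3;(1,1,2))
  P={1,3,5,6}:  v_{1} + v_{3} + v_{5} + v_{6} = v_{8}  →  sig = (4;(1))

Signatures (|P|; sorted positive RHS coefficients), sorted:
[(2;(1)), (2;(1)), (2;(1,1,1,1)), (2;(1,1,2)), (2;(1,2)), (3;()), (3;()), (3;(1)), (3;(1,1)), (3;(1,1,2)), (4;(1))]


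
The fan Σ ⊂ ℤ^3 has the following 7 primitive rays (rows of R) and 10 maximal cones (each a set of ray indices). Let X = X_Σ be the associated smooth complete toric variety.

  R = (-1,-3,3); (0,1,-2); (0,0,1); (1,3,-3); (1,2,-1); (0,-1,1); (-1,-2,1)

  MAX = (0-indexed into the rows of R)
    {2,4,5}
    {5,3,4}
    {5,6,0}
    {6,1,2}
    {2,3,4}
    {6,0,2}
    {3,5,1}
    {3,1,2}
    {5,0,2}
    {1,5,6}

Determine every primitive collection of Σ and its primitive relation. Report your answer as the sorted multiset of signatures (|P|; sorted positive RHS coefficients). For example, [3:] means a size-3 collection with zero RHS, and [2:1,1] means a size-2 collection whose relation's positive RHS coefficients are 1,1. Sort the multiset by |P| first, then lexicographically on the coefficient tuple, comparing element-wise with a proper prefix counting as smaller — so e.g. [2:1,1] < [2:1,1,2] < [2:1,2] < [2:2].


|primitive collections| = 9. Relations:

  P={0,3}:  v_{0} + v_{3} = 0  ⟹  sig = [2:]
  P={4,6}:  v_{4} + v_{6} = 0  ⟹  sig = [2:]
  P={0,1}:  v_{0} + v_{1} = v_{6}  ⟹  sig = [2:1]
  P={1,4}:  v_{1} + v_{4} = v_{3}  ⟹  sig = [2:1]
  P={3,6}:  v_{3} + v_{6} = v_{1}  ⟹  sig = [2:1]
  P={0,4}:  v_{0} + v_{4} = v_{2} + v_{5}  ⟹  sig = [2:1,1]
  P={1,2,5}:  v_{1} + v_{2} + v_{5} = 0  ⟹  sig = [3:]
  P={2,3,5}:  v_{2} + v_{3} + v_{5} = v_{4}  ⟹  sig = [3:1]
  P={2,5,6}:  v_{2} + v_{5} + v_{6} = v_{0}  ⟹  sig = [3:1]

Hence PRS(X_Σ) =
[[2:], [2:], [2:1], [2:1], [2:1], [2:1,1], [3:], [3:1], [3:1]]


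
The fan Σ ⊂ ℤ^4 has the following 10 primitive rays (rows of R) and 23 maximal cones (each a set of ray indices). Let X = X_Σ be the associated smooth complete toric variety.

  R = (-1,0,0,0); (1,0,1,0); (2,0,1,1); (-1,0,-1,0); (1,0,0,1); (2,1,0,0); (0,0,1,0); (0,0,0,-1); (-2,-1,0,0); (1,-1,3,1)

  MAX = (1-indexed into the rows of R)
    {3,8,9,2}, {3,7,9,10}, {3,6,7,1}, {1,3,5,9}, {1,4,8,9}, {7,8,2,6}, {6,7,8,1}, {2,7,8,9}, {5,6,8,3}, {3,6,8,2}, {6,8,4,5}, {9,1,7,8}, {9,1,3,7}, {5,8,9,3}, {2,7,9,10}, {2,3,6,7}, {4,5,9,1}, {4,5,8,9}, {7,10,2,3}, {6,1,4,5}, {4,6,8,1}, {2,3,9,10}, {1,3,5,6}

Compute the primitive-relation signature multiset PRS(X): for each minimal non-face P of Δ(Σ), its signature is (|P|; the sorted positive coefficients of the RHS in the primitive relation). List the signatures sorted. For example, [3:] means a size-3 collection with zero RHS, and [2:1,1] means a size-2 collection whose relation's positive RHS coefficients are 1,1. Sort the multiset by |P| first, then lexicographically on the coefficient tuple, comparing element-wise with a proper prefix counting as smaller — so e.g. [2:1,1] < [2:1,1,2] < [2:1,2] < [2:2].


Minimal non-faces — 16 found among 10 rays, 23 max cones:

  • {2,4}:  v_{2} + v_{4} = 0 ; sig = [2:]
  • {6,9}:  v_{6} + v_{9} = 0 ; sig = [2:]
  • {1,2}:  v_{1} + v_{2} = v_{7} ; sig = [2:1]
  • {2,5}:  v_{2} + v_{5} = v_{3} ; sig = [2:1]
  • {3,4}:  v_{3} + v_{4} = v_{5} ; sig = [2:1]
  • {4,7}:  v_{4} + v_{7} = v_{1} ; sig = [2:1]
  • {5,7}:  v_{5} + v_{7} = v_{1} + v_{3} ; sig = [2:1,1]
  • {4,10}:  v_{4} + v_{10} = v_{3} + v_{7} + v_{9} ; sig = [2:1,1,1]
  • {6,10}:  v_{6} + v_{10} = v_{2} + v_{3} + v_{7} ; sig = [2:1,1,1]
  • {1,10}:  v_{1} + v_{10} = v_{3} + 2·v_{7} + v_{9} ; sig = [2:1,1,2]
  • {5,10}:  v_{5} + v_{10} = 2·v_{3} + v_{7} + v_{9} ; sig = [2:1,1,2]
  • {8,10}:  v_{8} + v_{10} = 3·v_{2} + v_{9} ; sig = [2:1,3]
  • {1,5,8}:  v_{1} + v_{5} + v_{8} = 0 ; sig = [3:]
  • {1,3,8}:  v_{1} + v_{3} + v_{8} = v_{2} ; sig = [3:1]
  • {3,7,8}:  v_{3} + v_{7} + v_{8} = 2·v_{2} ; sig = [3:2]
  • {2,3,7,9}:  v_{2} + v_{3} + v_{7} + v_{9} = v_{10} ; sig = [4:1]

Hence PRS(X_Σ) =
{ [2:] ×2,  [2:1] ×4,  [2:1,1],  [2:1,1,1] ×2,  [2:1,1,2] ×2,  [2:1,3],  [3:],  [3:1],  [3:2],  [4:1] }


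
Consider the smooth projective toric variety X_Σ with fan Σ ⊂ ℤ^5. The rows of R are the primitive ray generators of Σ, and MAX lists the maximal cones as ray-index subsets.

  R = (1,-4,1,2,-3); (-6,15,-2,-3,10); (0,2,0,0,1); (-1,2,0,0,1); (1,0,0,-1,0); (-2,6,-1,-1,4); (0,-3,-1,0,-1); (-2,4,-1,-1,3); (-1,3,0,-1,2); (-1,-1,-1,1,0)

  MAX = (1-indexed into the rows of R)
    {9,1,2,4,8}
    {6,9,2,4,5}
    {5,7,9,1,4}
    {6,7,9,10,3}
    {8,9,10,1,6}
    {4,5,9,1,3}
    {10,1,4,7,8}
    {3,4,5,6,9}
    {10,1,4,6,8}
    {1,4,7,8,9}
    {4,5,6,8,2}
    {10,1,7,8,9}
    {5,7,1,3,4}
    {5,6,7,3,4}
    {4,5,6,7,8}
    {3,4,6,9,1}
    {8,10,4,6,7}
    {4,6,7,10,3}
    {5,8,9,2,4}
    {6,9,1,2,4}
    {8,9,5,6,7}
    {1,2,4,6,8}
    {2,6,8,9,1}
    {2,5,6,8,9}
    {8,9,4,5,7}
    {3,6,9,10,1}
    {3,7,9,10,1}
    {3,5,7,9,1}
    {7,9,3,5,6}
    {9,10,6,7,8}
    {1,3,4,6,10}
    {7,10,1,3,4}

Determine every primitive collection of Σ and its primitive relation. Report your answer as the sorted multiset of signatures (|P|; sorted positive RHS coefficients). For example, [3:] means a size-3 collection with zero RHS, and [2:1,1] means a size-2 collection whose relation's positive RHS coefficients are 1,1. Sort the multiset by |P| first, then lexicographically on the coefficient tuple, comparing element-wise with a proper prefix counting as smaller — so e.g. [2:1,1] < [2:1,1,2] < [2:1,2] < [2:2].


Primitive collections (13):

  • {3,8}:  v_{3} + v_{8} = v_{6}  ⟹  sig = [2:1]
  • {5,10}:  v_{5} + v_{10} = v_{3} + v_{7}  ⟹  sig = [2:1,1]
  • {2,3}:  v_{2} + v_{3} = v_{4} + 2·v_{6} + v_{9}  ⟹  sig = [2:1,1,2]
  • {2,10}:  v_{2} + v_{10} = v_{1} + v_{6} + 3·v_{8}  ⟹  sig = [2:1,1,3]
  • {2,7}:  v_{2} + v_{7} = 3·v_{8}  ⟹  sig = [2:3]
  • {1,5,8}:  v_{1} + v_{5} + v_{8} = 0  ⟹  sig = [3:]
  • {1,5,6}:  v_{1} + v_{5} + v_{6} = v_{3}  ⟹  sig = [3:1]
  • {1,6,7}:  v_{1} + v_{6} + v_{7} = v_{10}  ⟹  sig = [3:1]
  • {1,2,5}:  v_{1} + v_{2} + v_{5} = v_{4} + v_{6} + v_{9}  ⟹  sig = [3:1,1,1]
  • {4,9,10}:  v_{4} + v_{9} + v_{10} = v_{1} + 2·v_{8}  ⟹  sig = [3:1,2]
  • {3,4,7,9}:  v_{3} + v_{4} + v_{7} + v_{9} = v_{8}  ⟹  sig = [4:1]
  • {4,6,8,9}:  v_{4} + v_{6} + v_{8} + v_{9} = v_{2}  ⟹  sig = [4:1]
  • {4,6,7,9}:  v_{4} + v_{6} + v_{7} + v_{9} = 2·v_{8}  ⟹  sig = [4:2]

Sorted signature multiset PRS(X):
[[2:1], [2:1,1], [2:1,1,2], [2:1,1,3], [2:3], [3:], [3:1], [3:1], [3:1,1,1], [3:1,2], [4:1], [4:1], [4:2]]


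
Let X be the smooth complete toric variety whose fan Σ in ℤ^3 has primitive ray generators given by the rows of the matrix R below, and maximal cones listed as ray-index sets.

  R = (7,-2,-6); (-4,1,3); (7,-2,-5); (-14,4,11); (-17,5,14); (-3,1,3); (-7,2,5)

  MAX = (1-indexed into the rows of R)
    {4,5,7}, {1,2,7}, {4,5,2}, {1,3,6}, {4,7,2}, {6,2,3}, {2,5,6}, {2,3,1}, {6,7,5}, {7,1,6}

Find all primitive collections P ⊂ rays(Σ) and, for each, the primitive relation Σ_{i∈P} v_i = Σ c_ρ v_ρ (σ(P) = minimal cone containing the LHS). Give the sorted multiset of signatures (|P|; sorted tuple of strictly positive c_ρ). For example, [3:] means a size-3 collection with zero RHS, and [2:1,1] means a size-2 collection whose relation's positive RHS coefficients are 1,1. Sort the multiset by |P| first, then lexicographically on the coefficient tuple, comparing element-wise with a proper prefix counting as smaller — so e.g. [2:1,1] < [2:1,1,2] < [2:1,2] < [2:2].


|primitive collections| = 9. Relations:

  P = {3,7}:  v_{3} + v_{7} = 0  ⟹  sig = [2:]
  P = {1,4}:  v_{1} + v_{4} = v_{7}  ⟹  sig = [2:1]
  P = {4,6}:  v_{4} + v_{6} = v_{5}  ⟹  sig = [2:1]
  P = {1,5}:  v_{1} + v_{5} = v_{6} + v_{7}  ⟹  sig = [2:1,1]
  P = {3,4}:  v_{3} + v_{4} = v_{2} + v_{6}  ⟹  sig = [2:1,1]
  P = {3,5}:  v_{3} + v_{5} = v_{2} + 2·v_{6}  ⟹  sig = [2:1,2]
  P = {1,2,6}:  v_{1} + v_{2} + v_{6} = 0  ⟹  sig = [3:]
  P = {2,6,7}:  v_{2} + v_{6} + v_{7} = v_{4}  ⟹  sig = [3:1]
  P = {2,5,7}:  v_{2} + v_{5} + v_{7} = 2·v_{4}  ⟹  sig = [3:2]

Hence PRS(X_Σ) =
{ [2:],  [2:1] ×2,  [2:1,1] ×2,  [2:1,2],  [3:],  [3:1],  [3:2] }


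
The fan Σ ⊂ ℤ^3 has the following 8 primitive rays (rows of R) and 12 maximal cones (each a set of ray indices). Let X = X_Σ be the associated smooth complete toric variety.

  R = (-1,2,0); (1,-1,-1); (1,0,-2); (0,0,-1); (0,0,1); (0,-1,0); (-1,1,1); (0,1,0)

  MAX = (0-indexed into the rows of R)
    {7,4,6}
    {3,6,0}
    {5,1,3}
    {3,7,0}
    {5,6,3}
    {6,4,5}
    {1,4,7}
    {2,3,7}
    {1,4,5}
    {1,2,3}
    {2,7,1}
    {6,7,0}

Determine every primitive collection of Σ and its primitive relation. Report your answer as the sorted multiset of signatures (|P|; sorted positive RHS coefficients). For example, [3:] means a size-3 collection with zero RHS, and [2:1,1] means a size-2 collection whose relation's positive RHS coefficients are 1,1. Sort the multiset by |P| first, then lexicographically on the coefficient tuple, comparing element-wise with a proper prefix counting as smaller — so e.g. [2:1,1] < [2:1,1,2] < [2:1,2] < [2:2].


Minimal non-faces — 12 found among 8 rays, 12 max cones:

  P = {1,6}:  v_{1} + v_{6} = 0  →  sig = [2:]
  P = {3,4}:  v_{3} + v_{4} = 0  →  sig = [2:]
  P = {5,7}:  v_{5} + v_{7} = 0  →  sig = [2:]
  P = {0,1}:  v_{0} + v_{1} = v_{3} + v_{7}  →  sig = [2:1,1]
  P = {0,4}:  v_{0} + v_{4} = v_{6} + v_{7}  →  sig = [2:1,1]
  P = {0,5}:  v_{0} + v_{5} = v_{3} + v_{6}  →  sig = [2:1,1]
  P = {2,4}:  v_{2} + v_{4} = v_{1} + v_{7}  →  sig = [2:1,1]
  P = {2,5}:  v_{2} + v_{5} = v_{1} + v_{3}  →  sig = [2:1,1]
  P = {2,6}:  v_{2} + v_{6} = v_{3} + v_{7}  →  sig = [2:1,1]
  P = {0,2}:  v_{0} + v_{2} = 2·v_{3} + 2·v_{7}  →  sig = [2:2,2]
  P = {1,3,7}:  v_{1} + v_{3} + v_{7} = v_{2}  →  sig = [3:1]
  P = {3,6,7}:  v_{3} + v_{6} + v_{7} = v_{0}  →  sig = [3:1]

Hence PRS(X_Σ) =
{ [2:] ×3,  [2:1,1] ×6,  [2:2,2],  [3:1] ×2 }


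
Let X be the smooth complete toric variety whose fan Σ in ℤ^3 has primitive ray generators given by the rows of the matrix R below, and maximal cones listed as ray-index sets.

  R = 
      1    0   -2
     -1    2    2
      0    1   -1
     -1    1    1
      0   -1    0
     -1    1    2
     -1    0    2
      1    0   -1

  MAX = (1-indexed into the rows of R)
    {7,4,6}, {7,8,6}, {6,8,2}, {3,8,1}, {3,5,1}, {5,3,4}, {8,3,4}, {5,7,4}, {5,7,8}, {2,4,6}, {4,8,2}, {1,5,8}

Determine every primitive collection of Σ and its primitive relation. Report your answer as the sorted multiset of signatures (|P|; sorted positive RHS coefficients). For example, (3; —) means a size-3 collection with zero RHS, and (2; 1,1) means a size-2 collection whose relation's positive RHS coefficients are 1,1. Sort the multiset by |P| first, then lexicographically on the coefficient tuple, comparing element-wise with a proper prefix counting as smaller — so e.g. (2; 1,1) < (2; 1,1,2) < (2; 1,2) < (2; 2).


Primitive collections (14):

  P = {1,7}:  v_{1} + v_{7} = 0  ⇒ sig = (2; —)
  P = {1,4}:  v_{1} + v_{4} = v_{3}  ⇒ sig = (2; 1)
  P = {2,5}:  v_{2} + v_{5} = v_{6}  ⇒ sig = (2; 1)
  P = {3,7}:  v_{3} + v_{7} = v_{4}  ⇒ sig = (2; 1)
  P = {5,6}:  v_{5} + v_{6} = v_{7}  ⇒ sig = (2; 1)
  P = {1,6}:  v_{1} + v_{6} = v_{4} + v_{8}  ⇒ sig = (2; 1,1)
  P = {3,6}:  v_{3} + v_{6} = 2·v_{4} + v_{8}  ⇒ sig = (2; 1,2)
  P = {2,7}:  v_{2} + v_{7} = 2·v_{6}  ⇒ sig = (2; 2)
  P = {1,2}:  v_{1} + v_{2} = 2·v_{4} + 2·v_{8}  ⇒ sig = (2; 2,2)
  P = {2,3}:  v_{2} + v_{3} = 3·v_{4} + 2·v_{8}  ⇒ sig = (2; 2,3)
  P = {4,5,8}:  v_{4} + v_{5} + v_{8} = 0  ⇒ sig = (3; —)
  P = {3,5,8}:  v_{3} + v_{5} + v_{8} = v_{1}  ⇒ sig = (3; 1)
  P = {4,6,8}:  v_{4} + v_{6} + v_{8} = v_{2}  ⇒ sig = (3; 1)
  P = {4,7,8}:  v_{4} + v_{7} + v_{8} = v_{6}  ⇒ sig = (3; 1)

Sorted signature multiset PRS(X):
    (2; —)
    (2; 1)
    (2; 1)
    (2; 1)
    (2; 1)
    (2; 1,1)
    (2; 1,2)
    (2; 2)
    (2; 2,2)
    (2; 2,3)
    (3; —)
    (3; 1)
    (3; 1)
    (3; 1)


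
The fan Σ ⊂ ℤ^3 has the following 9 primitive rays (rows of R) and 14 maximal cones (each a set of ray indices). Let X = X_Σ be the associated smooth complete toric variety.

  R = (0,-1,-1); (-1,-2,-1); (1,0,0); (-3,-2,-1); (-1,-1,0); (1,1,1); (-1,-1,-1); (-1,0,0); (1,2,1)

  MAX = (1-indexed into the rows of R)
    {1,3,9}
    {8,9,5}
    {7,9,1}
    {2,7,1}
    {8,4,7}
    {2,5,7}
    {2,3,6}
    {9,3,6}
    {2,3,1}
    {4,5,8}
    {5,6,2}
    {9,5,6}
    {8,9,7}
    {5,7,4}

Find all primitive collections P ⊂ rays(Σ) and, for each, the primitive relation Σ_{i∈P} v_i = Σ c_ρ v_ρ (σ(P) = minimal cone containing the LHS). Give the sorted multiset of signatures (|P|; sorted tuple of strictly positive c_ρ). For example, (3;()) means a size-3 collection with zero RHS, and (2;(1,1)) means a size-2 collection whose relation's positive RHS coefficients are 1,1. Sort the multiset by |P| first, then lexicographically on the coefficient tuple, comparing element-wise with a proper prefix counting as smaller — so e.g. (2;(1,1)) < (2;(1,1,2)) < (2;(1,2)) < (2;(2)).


The 17 primitive collections of Σ (r=9, n=3):

  P = {2,9}:  v_{2} + v_{9} = 0  →  sig = (2;())
  P = {3,8}:  v_{3} + v_{8} = 0  →  sig = (2;())
  P = {6,7}:  v_{6} + v_{7} = 0  →  sig = (2;())
  P = {1,5}:  v_{1} + v_{5} = v_{2}  →  sig = (2;(1))
  P = {1,6}:  v_{1} + v_{6} = v_{3}  →  sig = (2;(1))
  P = {1,8}:  v_{1} + v_{8} = v_{7}  →  sig = (2;(1))
  P = {3,7}:  v_{3} + v_{7} = v_{1}  →  sig = (2;(1))
  P = {2,8}:  v_{2} + v_{8} = v_{5} + v_{7}  →  sig = (2;(1,1))
  P = {3,4}:  v_{3} + v_{4} = v_{5} + v_{7}  →  sig = (2;(1,1))
  P = {3,5}:  v_{3} + v_{5} = v_{2} + v_{6}  →  sig = (2;(1,1))
  P = {4,6}:  v_{4} + v_{6} = v_{5} + v_{8}  →  sig = (2;(1,1))
  P = {6,8}:  v_{6} + v_{8} = v_{5} + v_{9}  →  sig = (2;(1,1))
  P = {1,4}:  v_{1} + v_{4} = v_{5} + 2·v_{7}  →  sig = (2;(1,2))
  P = {4,9}:  v_{4} + v_{9} = 2·v_{8}  →  sig = (2;(2))
  P = {2,4}:  v_{2} + v_{4} = 2·v_{5} + 2·v_{7}  →  sig = (2;(2,2))
  P = {5,7,8}:  v_{5} + v_{7} + v_{8} = v_{4}  →  sig = (3;(1))
  P = {5,7,9}:  v_{5} + v_{7} + v_{9} = v_{8}  →  sig = (3;(1))

Signatures (|P|; sorted positive RHS coefficients), sorted:
    (2;())
    (2;())
    (2;())
    (2;(1))
    (2;(1))
    (2;(1))
    (2;(1))
    (2;(1,1))
    (2;(1,1))
    (2;(1,1))
    (2;(1,1))
    (2;(1,1))
    (2;(1,2))
    (2;(2))
    (2;(2,2))
    (3;(1))
    (3;(1))


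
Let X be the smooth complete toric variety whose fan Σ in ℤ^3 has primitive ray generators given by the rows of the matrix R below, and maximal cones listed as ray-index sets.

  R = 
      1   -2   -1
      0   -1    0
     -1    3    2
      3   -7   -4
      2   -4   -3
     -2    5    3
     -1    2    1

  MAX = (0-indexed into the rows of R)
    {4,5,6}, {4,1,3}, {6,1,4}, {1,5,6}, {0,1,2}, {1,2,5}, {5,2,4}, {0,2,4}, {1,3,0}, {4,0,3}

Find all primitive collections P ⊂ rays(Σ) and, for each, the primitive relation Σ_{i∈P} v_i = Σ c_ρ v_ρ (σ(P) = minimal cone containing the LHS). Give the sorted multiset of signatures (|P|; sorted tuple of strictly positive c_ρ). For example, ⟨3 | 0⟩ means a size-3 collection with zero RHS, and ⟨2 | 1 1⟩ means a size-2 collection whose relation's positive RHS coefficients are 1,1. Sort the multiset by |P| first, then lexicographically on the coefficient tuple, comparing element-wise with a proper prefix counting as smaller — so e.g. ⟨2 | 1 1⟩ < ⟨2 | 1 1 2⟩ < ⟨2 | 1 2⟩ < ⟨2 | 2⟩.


Primitive collections (9):

  {0,6}:  v_{0} + v_{6} = 0  →  sig = ⟨2 | 0⟩
  {0,5}:  v_{0} + v_{5} = v_{2}  →  sig = ⟨2 | 1⟩
  {2,6}:  v_{2} + v_{6} = v_{5}  →  sig = ⟨2 | 1⟩
  {3,5}:  v_{3} + v_{5} = v_{0}  →  sig = ⟨2 | 1⟩
  {3,6}:  v_{3} + v_{6} = v_{1} + v_{4}  →  sig = ⟨2 | 1 1⟩
  {2,3}:  v_{2} + v_{3} = 2·v_{0}  →  sig = ⟨2 | 2⟩
  {1,4,5}:  v_{1} + v_{4} + v_{5} = 0  →  sig = ⟨3 | 0⟩
  {0,1,4}:  v_{0} + v_{1} + v_{4} = v_{3}  →  sig = ⟨3 | 1⟩
  {1,2,4}:  v_{1} + v_{2} + v_{4} = v_{0}  →  sig = ⟨3 | 1⟩

so the primitive-relation signature multiset is
{ ⟨2 | 0⟩,  ⟨2 | 1⟩ ×3,  ⟨2 | 1 1⟩,  ⟨2 | 2⟩,  ⟨3 | 0⟩,  ⟨3 | 1⟩ ×2 }


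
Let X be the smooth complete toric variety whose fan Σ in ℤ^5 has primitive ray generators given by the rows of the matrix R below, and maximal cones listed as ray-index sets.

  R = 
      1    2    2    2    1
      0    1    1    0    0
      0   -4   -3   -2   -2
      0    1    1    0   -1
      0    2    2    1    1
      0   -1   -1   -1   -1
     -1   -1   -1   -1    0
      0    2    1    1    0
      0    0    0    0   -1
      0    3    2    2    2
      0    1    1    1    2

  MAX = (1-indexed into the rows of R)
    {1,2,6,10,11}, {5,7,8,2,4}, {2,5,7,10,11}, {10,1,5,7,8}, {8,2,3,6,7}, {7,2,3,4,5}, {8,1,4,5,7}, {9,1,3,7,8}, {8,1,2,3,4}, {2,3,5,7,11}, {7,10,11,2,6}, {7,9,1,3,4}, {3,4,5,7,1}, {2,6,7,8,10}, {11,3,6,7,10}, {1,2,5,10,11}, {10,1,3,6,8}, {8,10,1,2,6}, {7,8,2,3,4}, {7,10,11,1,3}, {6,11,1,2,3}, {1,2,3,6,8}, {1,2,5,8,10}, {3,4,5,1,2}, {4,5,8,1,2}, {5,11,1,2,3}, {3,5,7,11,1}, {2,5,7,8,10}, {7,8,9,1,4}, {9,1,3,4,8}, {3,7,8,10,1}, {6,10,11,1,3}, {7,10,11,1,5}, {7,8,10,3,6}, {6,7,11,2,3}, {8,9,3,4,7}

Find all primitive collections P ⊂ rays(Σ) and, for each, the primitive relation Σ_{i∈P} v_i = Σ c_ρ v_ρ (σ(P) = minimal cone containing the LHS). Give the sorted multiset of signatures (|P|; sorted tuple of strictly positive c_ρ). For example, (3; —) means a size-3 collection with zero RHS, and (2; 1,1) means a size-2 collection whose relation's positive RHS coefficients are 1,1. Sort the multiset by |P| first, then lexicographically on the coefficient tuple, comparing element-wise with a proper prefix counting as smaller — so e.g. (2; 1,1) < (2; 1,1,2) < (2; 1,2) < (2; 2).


Δ(Σ) — 11 vertices, 16 min non-faces:

  P={2,9}:  v_{2} + v_{9} = v_{4}  so sig = (2; 1)
  P={4,11}:  v_{4} + v_{11} = v_{5}  so sig = (2; 1)
  P={5,6}:  v_{5} + v_{6} = v_{2}  so sig = (2; 1)
  P={8,11}:  v_{8} + v_{11} = v_{10}  so sig = (2; 1)
  P={4,10}:  v_{4} + v_{10} = v_{5} + v_{8}  so sig = (2; 1,1)
  P={9,11}:  v_{9} + v_{11} = v_{1} + v_{7}  so sig = (2; 1,1)
  P={5,9}:  v_{5} + v_{9} = v_{1} + v_{4} + v_{7}  so sig = (2; 1,1,1)
  P={6,9}:  v_{6} + v_{9} = v_{2} + v_{3} + v_{8}  so sig = (2; 1,1,1)
  P={9,10}:  v_{9} + v_{10} = v_{1} + v_{7} + v_{8}  so sig = (2; 1,1,1)
  P={4,6}:  v_{4} + v_{6} = 2·v_{2} + v_{3} + v_{8}  so sig = (2; 1,1,2)
  P={1,6,7}:  v_{1} + v_{6} + v_{7} = 0  so sig = (3; —)
  P={2,3,10}:  v_{2} + v_{3} + v_{10} = 0  so sig = (3; —)
  P={1,2,7}:  v_{1} + v_{2} + v_{7} = v_{5}  so sig = (3; 1)
  P={3,5,8}:  v_{3} + v_{5} + v_{8} = v_{9}  so sig = (3; 1)
  P={3,5,10}:  v_{3} + v_{5} + v_{10} = v_{1} + v_{7}  so sig = (3; 1,1)
  P={1,3,4,7,8}:  v_{1} + v_{3} + v_{4} + v_{7} + v_{8} = 2·v_{9}  so sig = (5; 2)

so the primitive-relation signature multiset is
{ (2; 1) ×4,  (2; 1,1) ×2,  (2; 1,1,1) ×3,  (2; 1,1,2),  (3; —) ×2,  (3; 1) ×2,  (3; 1,1),  (5; 2) }


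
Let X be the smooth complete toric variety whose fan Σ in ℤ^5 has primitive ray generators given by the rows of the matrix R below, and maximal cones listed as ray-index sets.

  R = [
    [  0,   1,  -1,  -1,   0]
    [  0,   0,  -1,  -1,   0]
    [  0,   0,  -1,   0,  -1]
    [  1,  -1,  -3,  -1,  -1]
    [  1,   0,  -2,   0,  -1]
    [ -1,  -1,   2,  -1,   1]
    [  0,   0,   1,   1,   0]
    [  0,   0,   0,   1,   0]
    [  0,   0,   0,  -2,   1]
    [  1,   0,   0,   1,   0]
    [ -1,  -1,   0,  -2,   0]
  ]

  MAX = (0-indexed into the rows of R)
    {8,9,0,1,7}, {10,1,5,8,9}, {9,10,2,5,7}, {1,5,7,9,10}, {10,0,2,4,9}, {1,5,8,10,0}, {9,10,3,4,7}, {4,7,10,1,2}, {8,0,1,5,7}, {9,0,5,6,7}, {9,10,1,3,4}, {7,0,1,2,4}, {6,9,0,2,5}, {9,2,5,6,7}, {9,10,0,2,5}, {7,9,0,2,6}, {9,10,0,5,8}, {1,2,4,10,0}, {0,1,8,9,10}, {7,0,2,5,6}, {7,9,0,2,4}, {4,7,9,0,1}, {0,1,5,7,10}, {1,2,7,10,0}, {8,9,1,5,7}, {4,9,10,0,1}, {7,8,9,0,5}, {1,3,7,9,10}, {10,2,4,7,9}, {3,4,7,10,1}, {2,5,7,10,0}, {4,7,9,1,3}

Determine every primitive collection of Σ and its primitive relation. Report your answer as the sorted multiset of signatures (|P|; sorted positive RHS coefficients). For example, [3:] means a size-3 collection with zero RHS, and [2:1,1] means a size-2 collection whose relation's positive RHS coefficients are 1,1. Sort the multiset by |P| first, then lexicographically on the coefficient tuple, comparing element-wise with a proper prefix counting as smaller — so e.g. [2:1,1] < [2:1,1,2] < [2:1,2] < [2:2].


Δ(Σ) — 11 vertices, 20 min non-faces:

  P={1,6}:  v_{1} + v_{6} = 0  ⇒ sig = [2:]
  P={4,5}:  v_{4} + v_{5} = v_{9} + v_{10}  ⇒ sig = [2:1,1]
  P={4,6}:  v_{4} + v_{6} = v_{2} + v_{9}  ⇒ sig = [2:1,1]
  P={6,10}:  v_{6} + v_{10} = v_{2} + v_{5}  ⇒ sig = [2:1,1]
  P={2,8}:  v_{2} + v_{8} = v_{0} + v_{9} + v_{10}  ⇒ sig = [2:1,1,1]
  P={6,8}:  v_{6} + v_{8} = v_{0} + v_{5} + v_{9}  ⇒ sig = [2:1,1,1]
  P={3,6}:  v_{3} + v_{6} = v_{4} + v_{7} + v_{9} + v_{10}  ⇒ sig = [2:1,1,1,1]
  P={4,8}:  v_{4} + v_{8} = v_{0} + v_{1} + 2·v_{9} + v_{10}  ⇒ sig = [2:1,1,1,2]
  P={2,3}:  v_{2} + v_{3} = 2·v_{4} + v_{7} + v_{10}  ⇒ sig = [2:1,1,2]
  P={3,5}:  v_{3} + v_{5} = v_{1} + v_{7} + 2·v_{9} + 2·v_{10}  ⇒ sig = [2:1,1,2,2]
  P={0,3}:  v_{0} + v_{3} = 2·v_{1} + v_{4}  ⇒ sig = [2:1,2]
  P={3,8}:  v_{3} + v_{8} = 3·v_{1} + 2·v_{9} + v_{10}  ⇒ sig = [2:1,2,3]
  P={1,2,5}:  v_{1} + v_{2} + v_{5} = v_{10}  ⇒ sig = [3:1]
  P={1,2,9}:  v_{1} + v_{2} + v_{9} = v_{4}  ⇒ sig = [3:1]
  P={7,8,10}:  v_{7} + v_{8} + v_{10} = 2·v_{1} + v_{5}  ⇒ sig = [3:1,2]
  P={0,1,5,9}:  v_{0} + v_{1} + v_{5} + v_{9} = v_{8}  ⇒ sig = [4:1]
  P={0,7,9,10}:  v_{0} + v_{7} + v_{9} + v_{10} = v_{1}  ⇒ sig = [4:1]
  P={0,4,7,10}:  v_{0} + v_{4} + v_{7} + v_{10} = 2·v_{1} + v_{2}  ⇒ sig = [4:1,2]
  P={0,2,5,7,9}:  v_{0} + v_{2} + v_{5} + v_{7} + v_{9} = 0  ⇒ sig = [5:]
  P={1,4,7,9,10}:  v_{1} + v_{4} + v_{7} + v_{9} + v_{10} = v_{3}  ⇒ sig = [5:1]

so the primitive-relation signature multiset is
    [2:]
    [2:1,1]
    [2:1,1]
    [2:1,1]
    [2:1,1,1]
    [2:1,1,1]
    [2:1,1,1,1]
    [2:1,1,1,2]
    [2:1,1,2]
    [2:1,1,2,2]
    [2:1,2]
    [2:1,2,3]
    [3:1]
    [3:1]
    [3:1,2]
    [4:1]
    [4:1]
    [4:1,2]
    [5:]
    [5:1]


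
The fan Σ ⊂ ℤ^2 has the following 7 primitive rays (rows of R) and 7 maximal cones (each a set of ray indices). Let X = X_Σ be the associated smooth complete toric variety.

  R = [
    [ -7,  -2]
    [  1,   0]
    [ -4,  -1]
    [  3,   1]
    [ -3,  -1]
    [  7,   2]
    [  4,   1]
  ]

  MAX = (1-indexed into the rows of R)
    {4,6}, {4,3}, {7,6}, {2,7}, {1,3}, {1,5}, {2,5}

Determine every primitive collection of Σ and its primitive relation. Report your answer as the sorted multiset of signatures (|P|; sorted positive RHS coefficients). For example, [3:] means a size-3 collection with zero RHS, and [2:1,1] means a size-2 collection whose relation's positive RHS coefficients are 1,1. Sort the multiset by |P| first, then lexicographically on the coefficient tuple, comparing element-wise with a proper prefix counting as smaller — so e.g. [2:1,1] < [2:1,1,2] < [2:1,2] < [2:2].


14 minimal non-faces of Δ(Σ) (on 7 rays):

  P={1,6}:  v_{1} + v_{6} = 0  ⇒ sig = [2:]
  P={3,7}:  v_{3} + v_{7} = 0  ⇒ sig = [2:]
  P={4,5}:  v_{4} + v_{5} = 0  ⇒ sig = [2:]
  P={1,4}:  v_{1} + v_{4} = v_{3}  ⇒ sig = [2:1]
  P={1,7}:  v_{1} + v_{7} = v_{5}  ⇒ sig = [2:1]
  P={2,3}:  v_{2} + v_{3} = v_{5}  ⇒ sig = [2:1]
  P={2,4}:  v_{2} + v_{4} = v_{7}  ⇒ sig = [2:1]
  P={3,5}:  v_{3} + v_{5} = v_{1}  ⇒ sig = [2:1]
  P={3,6}:  v_{3} + v_{6} = v_{4}  ⇒ sig = [2:1]
  P={4,7}:  v_{4} + v_{7} = v_{6}  ⇒ sig = [2:1]
  P={5,6}:  v_{5} + v_{6} = v_{7}  ⇒ sig = [2:1]
  P={5,7}:  v_{5} + v_{7} = v_{2}  ⇒ sig = [2:1]
  P={1,2}:  v_{1} + v_{2} = 2·v_{5}  ⇒ sig = [2:2]
  P={2,6}:  v_{2} + v_{6} = 2·v_{7}  ⇒ sig = [2:2]

so the primitive-relation signature multiset is
[[2:], [2:], [2:], [2:1], [2:1], [2:1], [2:1], [2:1], [2:1], [2:1], [2:1], [2:1], [2:2], [2:2]]


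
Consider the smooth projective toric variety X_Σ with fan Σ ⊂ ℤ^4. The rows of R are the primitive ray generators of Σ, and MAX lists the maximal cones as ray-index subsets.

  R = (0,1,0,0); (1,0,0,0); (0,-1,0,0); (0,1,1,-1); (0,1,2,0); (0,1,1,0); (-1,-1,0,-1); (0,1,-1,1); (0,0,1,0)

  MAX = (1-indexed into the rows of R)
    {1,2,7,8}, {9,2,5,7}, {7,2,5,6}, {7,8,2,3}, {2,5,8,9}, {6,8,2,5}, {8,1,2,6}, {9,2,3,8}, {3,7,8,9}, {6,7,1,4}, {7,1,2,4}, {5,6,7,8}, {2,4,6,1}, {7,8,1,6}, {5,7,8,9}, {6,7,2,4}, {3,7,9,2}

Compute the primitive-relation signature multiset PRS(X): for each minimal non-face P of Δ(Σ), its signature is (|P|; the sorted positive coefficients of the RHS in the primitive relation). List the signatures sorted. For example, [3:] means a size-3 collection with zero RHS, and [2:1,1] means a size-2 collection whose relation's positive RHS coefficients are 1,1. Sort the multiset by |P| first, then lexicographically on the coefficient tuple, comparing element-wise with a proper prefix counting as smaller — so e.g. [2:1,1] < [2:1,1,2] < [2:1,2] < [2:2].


14 collections generate NE(X_Σ); each relation:

  {1,3}:  v_{1} + v_{3} = 0  →  sig = [2:]
  {1,9}:  v_{1} + v_{9} = v_{6}  →  sig = [2:1]
  {3,6}:  v_{3} + v_{6} = v_{9}  →  sig = [2:1]
  {6,9}:  v_{6} + v_{9} = v_{5}  →  sig = [2:1]
  {3,4}:  v_{3} + v_{4} = v_{2} + v_{6} + v_{7}  →  sig = [2:1,1,1]
  {4,9}:  v_{4} + v_{9} = v_{2} + 2·v_{6} + v_{7}  →  sig = [2:1,1,2]
  {4,5}:  v_{4} + v_{5} = v_{2} + 3·v_{6} + v_{7}  →  sig = [2:1,1,3]
  {1,5}:  v_{1} + v_{5} = 2·v_{6}  →  sig = [2:2]
  {3,5}:  v_{3} + v_{5} = 2·v_{9}  →  sig = [2:2]
  {4,8}:  v_{4} + v_{8} = 2·v_{1}  →  sig = [2:2]
  {2,7,8,9}:  v_{2} + v_{7} + v_{8} + v_{9} = 0  →  sig = [4:]
  {1,2,6,7}:  v_{1} + v_{2} + v_{6} + v_{7} = v_{4}  →  sig = [4:1]
  {2,5,7,8}:  v_{2} + v_{5} + v_{7} + v_{8} = v_{6}  →  sig = [4:1]
  {2,6,7,8}:  v_{2} + v_{6} + v_{7} + v_{8} = v_{1}  →  sig = [4:1]

Sorted signature multiset PRS(X):
    |P|=2: 10 collections, coeffs (), (1), (1), (1), (1,1,1), (1,1,2), (1,1,3), (2), (2), (2)
    |P|=4: 4 collections, coeffs (), (1), (1), (1)
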